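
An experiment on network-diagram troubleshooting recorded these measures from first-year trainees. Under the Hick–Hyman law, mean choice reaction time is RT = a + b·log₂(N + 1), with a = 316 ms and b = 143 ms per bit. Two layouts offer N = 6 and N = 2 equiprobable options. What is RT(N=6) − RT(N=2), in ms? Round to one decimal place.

174.8

RT(6) = 316 + 143·log₂(7) = 316 + 143·2.8074 = 717.4582 ms.
RT(2) = 316 + 143·log₂(3) = 316 + 143·1.5850 = 542.6550 ms.
Difference = 717.4582 − 542.6550 = 174.8032 ≈ 174.8 ms.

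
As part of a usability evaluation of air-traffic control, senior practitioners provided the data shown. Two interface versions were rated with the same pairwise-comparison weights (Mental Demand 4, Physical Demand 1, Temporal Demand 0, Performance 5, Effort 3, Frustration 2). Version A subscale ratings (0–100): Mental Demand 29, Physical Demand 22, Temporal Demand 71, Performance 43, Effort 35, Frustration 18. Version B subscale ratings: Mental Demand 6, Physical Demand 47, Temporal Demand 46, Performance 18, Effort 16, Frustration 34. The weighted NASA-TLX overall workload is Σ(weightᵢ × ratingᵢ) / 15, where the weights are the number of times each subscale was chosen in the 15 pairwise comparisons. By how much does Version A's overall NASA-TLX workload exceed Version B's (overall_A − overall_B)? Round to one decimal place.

Version A weighted sum = 4·29 + 1·22 + 0·71 + 5·43 + 3·35 + 2·18 = 116 + 22 + 0 + 215 + 105 + 36 = 494; overall_A = 494/15 = 32.9333.
Version B weighted sum = 4·6 + 1·47 + 0·46 + 5·18 + 3·16 + 2·34 = 24 + 47 + 0 + 90 + 48 + 68 = 277; overall_B = 277/15 = 18.4667.
Difference = 32.9333 − 18.4667 = 14.4666 ≈ 14.5.

14.5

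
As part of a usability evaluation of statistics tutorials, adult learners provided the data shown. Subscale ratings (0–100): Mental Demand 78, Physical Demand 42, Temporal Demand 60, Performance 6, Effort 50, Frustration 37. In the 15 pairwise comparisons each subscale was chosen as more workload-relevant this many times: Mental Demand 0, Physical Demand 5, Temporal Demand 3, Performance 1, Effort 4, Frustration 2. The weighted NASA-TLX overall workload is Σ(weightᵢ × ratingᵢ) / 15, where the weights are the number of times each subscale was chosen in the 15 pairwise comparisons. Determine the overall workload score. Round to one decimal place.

The tallies are the weights (they sum to 15).
Weighted sum = 0·78 + 5·42 + 3·60 + 1·6 + 4·50 + 2·37
            = 0 + 210 + 180 + 6 + 200 + 74 = 670.
Overall workload = 670 / 15 = 44.6667 ≈ 44.7.

44.7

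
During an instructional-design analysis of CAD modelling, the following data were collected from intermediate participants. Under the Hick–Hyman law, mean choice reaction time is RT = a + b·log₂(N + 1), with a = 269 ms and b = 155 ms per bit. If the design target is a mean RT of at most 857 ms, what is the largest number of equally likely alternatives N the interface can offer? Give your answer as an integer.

Set 269 + 155·log₂(N + 1) ≤ 857.
log₂(N + 1) ≤ (857 − 269) / 155 = 3.7935.
N + 1 ≤ 2^3.7935 = 13.8662.
N ≤ 12.8662, so the largest integer N is 12.

12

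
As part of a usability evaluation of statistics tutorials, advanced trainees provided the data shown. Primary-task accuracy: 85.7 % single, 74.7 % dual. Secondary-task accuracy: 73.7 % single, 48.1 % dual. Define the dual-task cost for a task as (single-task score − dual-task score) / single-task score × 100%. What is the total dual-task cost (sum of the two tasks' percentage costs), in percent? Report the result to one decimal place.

Primary cost = (85.7 − 74.7) / 85.7 × 100% = 12.8355%.
Secondary cost = (73.7 − 48.1) / 73.7 × 100% = 34.7354%.
Total = 12.8355% + 34.7354% = 47.5709% ≈ 47.6%.

47.6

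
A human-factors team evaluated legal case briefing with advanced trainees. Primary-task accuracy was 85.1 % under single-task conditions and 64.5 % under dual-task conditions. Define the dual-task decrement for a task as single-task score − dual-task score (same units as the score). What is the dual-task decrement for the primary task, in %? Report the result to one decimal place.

Decrement = 85.1 − 64.5 = 20.6000 % ≈ 20.6 %.

20.6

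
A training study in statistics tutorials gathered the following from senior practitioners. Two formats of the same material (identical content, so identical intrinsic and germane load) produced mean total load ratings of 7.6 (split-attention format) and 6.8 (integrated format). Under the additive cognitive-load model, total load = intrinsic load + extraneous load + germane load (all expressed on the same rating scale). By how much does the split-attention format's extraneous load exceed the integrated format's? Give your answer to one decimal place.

0.8

Intrinsic and germane load are equal across formats, so the difference in total load equals the difference in extraneous load.
Extraneous-load difference = 7.6 − 6.8 = 0.8.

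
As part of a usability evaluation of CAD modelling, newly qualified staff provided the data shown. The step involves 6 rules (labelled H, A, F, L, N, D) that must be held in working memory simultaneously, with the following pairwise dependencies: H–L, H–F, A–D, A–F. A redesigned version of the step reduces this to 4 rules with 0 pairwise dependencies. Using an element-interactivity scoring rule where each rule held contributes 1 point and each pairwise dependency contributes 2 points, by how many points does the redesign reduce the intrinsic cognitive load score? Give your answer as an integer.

10

Original: 6 × 1 + 4 × 2 = 6 + 8 = 14.
Redesigned: 4 × 1 + 0 × 2 = 4 + 0 = 4.
Reduction = 14 − 4 = 10.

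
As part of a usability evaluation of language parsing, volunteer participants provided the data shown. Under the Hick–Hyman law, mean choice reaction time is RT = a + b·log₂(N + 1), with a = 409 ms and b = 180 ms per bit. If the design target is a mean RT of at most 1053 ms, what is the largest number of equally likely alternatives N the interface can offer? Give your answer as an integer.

Set 409 + 180·log₂(N + 1) ≤ 1053.
log₂(N + 1) ≤ (1053 − 409) / 180 = 3.5778.
N + 1 ≤ 2^3.5778 = 11.9406.
N ≤ 10.9406, so the largest integer N is 10.

10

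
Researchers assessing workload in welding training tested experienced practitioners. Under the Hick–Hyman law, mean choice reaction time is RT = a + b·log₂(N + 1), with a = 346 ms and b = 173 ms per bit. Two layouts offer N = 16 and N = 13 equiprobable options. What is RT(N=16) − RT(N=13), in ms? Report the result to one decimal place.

48.5

RT(16) = 346 + 173·log₂(17) = 346 + 173·4.0875 = 1053.1375 ms.
RT(13) = 346 + 173·log₂(14) = 346 + 173·3.8074 = 1004.6802 ms.
Difference = 1053.1375 − 1004.6802 = 48.4573 ≈ 48.5 ms.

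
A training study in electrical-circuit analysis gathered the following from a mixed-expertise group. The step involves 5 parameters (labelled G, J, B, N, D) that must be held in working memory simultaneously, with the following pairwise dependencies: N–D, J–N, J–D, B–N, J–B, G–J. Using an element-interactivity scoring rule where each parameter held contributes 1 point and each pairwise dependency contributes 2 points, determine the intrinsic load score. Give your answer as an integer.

Count of parameters held simultaneously: 5.
Count of pairwise dependencies listed: 6.
Element contribution: 5 × 1 = 5.
Interaction contribution: 6 × 2 = 12.
Intrinsic load = 5 + 12 = 17.

17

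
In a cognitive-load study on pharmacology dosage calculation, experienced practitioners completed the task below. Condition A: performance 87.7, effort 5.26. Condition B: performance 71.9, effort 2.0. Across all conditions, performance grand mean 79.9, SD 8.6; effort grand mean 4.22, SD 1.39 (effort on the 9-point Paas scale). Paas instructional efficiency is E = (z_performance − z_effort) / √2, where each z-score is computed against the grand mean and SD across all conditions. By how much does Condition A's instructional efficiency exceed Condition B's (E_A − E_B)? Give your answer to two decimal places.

Condition A: z_P = (87.7 − 79.9)/8.6 = 0.9070; z_E = (5.26 − 4.22)/1.39 = 0.7482; E_A = (0.9070 − 0.7482)/√2 = 0.1123.
Condition B: z_P = (71.9 − 79.9)/8.6 = -0.9302; z_E = (2.0 − 4.22)/1.39 = -1.5971; E_B = (-0.9302 − (-1.5971))/√2 = 0.4716.
E_A − E_B = 0.1123 − 0.4716 = -0.3593 ≈ -0.36.

-0.36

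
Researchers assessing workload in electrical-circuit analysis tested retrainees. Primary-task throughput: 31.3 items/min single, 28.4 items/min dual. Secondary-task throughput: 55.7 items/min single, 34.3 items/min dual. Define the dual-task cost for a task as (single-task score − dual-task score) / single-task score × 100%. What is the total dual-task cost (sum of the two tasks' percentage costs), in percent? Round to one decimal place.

47.7

Primary cost = (31.3 − 28.4) / 31.3 × 100% = 9.2652%.
Secondary cost = (55.7 − 34.3) / 55.7 × 100% = 38.4201%.
Total = 9.2652% + 38.4201% = 47.6853% ≈ 47.7%.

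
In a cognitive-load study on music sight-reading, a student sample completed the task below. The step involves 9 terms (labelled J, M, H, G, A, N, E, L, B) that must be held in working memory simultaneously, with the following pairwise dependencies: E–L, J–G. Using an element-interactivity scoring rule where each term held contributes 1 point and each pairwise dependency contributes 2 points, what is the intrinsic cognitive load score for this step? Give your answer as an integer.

Count of terms held simultaneously: 9.
Count of pairwise dependencies listed: 2.
Element contribution: 9 × 1 = 9.
Interaction contribution: 2 × 2 = 4.
Intrinsic load = 9 + 4 = 13.

13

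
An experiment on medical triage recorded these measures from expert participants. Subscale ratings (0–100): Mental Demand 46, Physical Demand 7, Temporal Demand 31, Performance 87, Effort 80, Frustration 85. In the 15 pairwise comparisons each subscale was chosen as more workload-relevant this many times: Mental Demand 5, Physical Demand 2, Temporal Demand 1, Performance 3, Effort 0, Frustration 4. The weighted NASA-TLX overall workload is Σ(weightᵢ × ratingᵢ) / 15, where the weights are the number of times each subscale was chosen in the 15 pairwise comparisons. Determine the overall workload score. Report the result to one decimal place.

The tallies are the weights (they sum to 15).
Weighted sum = 5·46 + 2·7 + 1·31 + 3·87 + 0·80 + 4·85
            = 230 + 14 + 31 + 261 + 0 + 340 = 876.
Overall workload = 876 / 15 = 58.4000 ≈ 58.4.

58.4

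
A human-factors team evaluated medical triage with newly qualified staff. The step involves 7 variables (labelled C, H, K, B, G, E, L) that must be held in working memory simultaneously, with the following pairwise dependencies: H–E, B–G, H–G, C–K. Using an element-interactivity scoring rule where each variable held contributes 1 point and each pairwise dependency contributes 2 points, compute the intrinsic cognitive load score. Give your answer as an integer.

15

Count of variables held simultaneously: 7.
Count of pairwise dependencies listed: 4.
Element contribution: 7 × 1 = 7.
Interaction contribution: 4 × 2 = 8.
Intrinsic load = 7 + 8 = 15.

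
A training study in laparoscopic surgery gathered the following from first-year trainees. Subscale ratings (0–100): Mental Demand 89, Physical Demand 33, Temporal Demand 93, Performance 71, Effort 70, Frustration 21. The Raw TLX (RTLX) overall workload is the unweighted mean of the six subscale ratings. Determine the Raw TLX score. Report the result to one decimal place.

62.8

Sum of ratings = 89 + 33 + 93 + 71 + 70 + 21 = 377.
RTLX = 377 / 6 = 62.8333 ≈ 62.8.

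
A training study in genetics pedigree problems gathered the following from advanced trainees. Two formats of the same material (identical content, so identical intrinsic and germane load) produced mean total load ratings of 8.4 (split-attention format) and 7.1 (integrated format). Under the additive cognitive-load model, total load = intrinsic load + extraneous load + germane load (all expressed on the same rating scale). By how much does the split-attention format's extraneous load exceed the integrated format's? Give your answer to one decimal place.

1.3

Intrinsic and germane load are equal across formats, so the difference in total load equals the difference in extraneous load.
Extraneous-load difference = 8.4 − 7.1 = 1.3.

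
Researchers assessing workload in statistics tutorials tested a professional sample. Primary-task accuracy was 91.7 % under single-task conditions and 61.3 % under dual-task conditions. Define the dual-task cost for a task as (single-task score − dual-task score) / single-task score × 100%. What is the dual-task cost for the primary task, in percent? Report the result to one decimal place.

33.2

Cost = (91.7 − 61.3) / 91.7 × 100%
     = 30.4000 / 91.7 × 100% = 33.1516%.
≈ 33.2%.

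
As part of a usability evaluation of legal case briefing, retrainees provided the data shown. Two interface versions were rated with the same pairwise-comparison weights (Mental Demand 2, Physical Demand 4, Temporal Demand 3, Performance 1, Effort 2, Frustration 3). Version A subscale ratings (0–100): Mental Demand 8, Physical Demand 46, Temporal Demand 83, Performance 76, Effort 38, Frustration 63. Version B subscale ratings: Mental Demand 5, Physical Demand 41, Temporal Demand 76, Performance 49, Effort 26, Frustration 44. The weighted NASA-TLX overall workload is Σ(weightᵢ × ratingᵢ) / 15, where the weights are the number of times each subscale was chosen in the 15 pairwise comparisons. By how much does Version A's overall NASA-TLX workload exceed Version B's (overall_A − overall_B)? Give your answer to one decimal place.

10.3

Version A weighted sum = 2·8 + 4·46 + 3·83 + 1·76 + 2·38 + 3·63 = 16 + 184 + 249 + 76 + 76 + 189 = 790; overall_A = 790/15 = 52.6667.
Version B weighted sum = 2·5 + 4·41 + 3·76 + 1·49 + 2·26 + 3·44 = 10 + 164 + 228 + 49 + 52 + 132 = 635; overall_B = 635/15 = 42.3333.
Difference = 52.6667 − 42.3333 = 10.3334 ≈ 10.3.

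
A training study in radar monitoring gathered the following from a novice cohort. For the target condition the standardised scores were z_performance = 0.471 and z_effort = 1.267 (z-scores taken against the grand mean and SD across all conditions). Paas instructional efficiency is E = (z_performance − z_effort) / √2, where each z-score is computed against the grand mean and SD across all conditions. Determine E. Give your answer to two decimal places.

z_P − z_E = 0.471 − 1.267 = -0.7960.
E = -0.7960 / √2 = -0.7960 / 1.41421 = -0.5629 ≈ -0.56.

-0.56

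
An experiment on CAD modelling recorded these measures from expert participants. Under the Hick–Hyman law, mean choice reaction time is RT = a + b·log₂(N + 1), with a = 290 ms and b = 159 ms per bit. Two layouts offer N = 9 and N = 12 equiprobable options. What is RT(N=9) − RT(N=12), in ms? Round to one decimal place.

RT(9) = 290 + 159·log₂(10) = 290 + 159·3.3219 = 818.1821 ms.
RT(12) = 290 + 159·log₂(13) = 290 + 159·3.7004 = 878.3636 ms.
Difference = 818.1821 − 878.3636 = -60.1815 ≈ -60.2 ms.

-60.2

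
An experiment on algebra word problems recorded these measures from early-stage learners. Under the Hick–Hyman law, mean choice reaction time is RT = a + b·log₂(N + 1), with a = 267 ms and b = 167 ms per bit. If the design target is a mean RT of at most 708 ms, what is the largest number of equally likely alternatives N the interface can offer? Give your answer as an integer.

Set 267 + 167·log₂(N + 1) ≤ 708.
log₂(N + 1) ≤ (708 − 267) / 167 = 2.6407.
N + 1 ≤ 2^2.6407 = 6.2363.
N ≤ 5.2363, so the largest integer N is 5.

5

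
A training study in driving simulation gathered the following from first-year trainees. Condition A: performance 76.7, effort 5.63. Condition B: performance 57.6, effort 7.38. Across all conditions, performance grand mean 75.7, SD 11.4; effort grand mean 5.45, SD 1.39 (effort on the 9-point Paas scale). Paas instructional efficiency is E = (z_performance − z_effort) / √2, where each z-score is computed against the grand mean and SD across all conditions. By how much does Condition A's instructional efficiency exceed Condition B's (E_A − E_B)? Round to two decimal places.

Condition A: z_P = (76.7 − 75.7)/11.4 = 0.0877; z_E = (5.63 − 5.45)/1.39 = 0.1295; E_A = (0.0877 − 0.1295)/√2 = -0.0296.
Condition B: z_P = (57.6 − 75.7)/11.4 = -1.5877; z_E = (7.38 − 5.45)/1.39 = 1.3885; E_B = (-1.5877 − 1.3885)/√2 = -2.1045.
E_A − E_B = -0.0296 − (-2.1045) = 2.0749 ≈ 2.07.

2.07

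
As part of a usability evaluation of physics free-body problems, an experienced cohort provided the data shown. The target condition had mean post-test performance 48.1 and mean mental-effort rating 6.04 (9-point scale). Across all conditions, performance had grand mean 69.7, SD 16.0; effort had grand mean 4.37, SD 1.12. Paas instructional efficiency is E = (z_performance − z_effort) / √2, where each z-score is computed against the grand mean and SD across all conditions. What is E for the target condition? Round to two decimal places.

z_performance = (48.1 − 69.7) / 16.0 = -21.6000 / 16.0 = -1.3500.
z_effort = (6.04 − 4.37) / 1.12 = 1.6700 / 1.12 = 1.4911.
z_P − z_E = -1.3500 − 1.4911 = -2.8411.
E = -2.8411 / √2 = -2.8411 / 1.41421 = -2.0090 ≈ -2.01.

-2.01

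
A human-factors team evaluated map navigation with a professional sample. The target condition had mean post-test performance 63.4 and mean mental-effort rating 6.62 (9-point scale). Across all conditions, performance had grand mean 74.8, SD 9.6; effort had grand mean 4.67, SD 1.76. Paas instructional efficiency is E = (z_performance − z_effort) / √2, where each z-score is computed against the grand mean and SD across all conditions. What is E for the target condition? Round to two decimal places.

z_performance = (63.4 − 74.8) / 9.6 = -11.4000 / 9.6 = -1.1875.
z_effort = (6.62 − 4.67) / 1.76 = 1.9500 / 1.76 = 1.1080.
z_P − z_E = -1.1875 − 1.1080 = -2.2955.
E = -2.2955 / √2 = -2.2955 / 1.41421 = -1.6232 ≈ -1.62.

-1.62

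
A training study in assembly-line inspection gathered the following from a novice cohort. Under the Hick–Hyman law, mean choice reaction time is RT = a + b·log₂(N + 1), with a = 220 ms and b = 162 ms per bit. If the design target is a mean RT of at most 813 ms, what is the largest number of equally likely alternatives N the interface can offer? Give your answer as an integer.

11

Set 220 + 162·log₂(N + 1) ≤ 813.
log₂(N + 1) ≤ (813 − 220) / 162 = 3.6605.
N + 1 ≤ 2^3.6605 = 12.6450.
N ≤ 11.6450, so the largest integer N is 11.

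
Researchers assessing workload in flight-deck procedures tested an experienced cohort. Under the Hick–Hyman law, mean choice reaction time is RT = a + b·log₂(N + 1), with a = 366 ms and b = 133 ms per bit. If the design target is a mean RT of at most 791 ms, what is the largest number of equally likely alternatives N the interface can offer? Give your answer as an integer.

Set 366 + 133·log₂(N + 1) ≤ 791.
log₂(N + 1) ≤ (791 − 366) / 133 = 3.1955.
N + 1 ≤ 2^3.1955 = 9.1610.
N ≤ 8.1610, so the largest integer N is 8.

8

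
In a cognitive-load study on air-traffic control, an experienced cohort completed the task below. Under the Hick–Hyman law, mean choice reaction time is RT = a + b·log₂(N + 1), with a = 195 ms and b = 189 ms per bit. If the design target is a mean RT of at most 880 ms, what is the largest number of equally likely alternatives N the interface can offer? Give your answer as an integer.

11

Set 195 + 189·log₂(N + 1) ≤ 880.
log₂(N + 1) ≤ (880 − 195) / 189 = 3.6243.
N + 1 ≤ 2^3.6243 = 12.3317.
N ≤ 11.3317, so the largest integer N is 11.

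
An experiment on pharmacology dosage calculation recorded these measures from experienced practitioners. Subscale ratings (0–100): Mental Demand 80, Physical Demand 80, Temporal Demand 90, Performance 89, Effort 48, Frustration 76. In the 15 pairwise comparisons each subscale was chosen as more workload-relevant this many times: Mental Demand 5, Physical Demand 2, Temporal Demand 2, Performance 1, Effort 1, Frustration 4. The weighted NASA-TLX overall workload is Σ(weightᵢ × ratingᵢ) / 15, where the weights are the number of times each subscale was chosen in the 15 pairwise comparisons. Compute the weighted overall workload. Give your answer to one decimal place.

78.7

The tallies are the weights (they sum to 15).
Weighted sum = 5·80 + 2·80 + 2·90 + 1·89 + 1·48 + 4·76
            = 400 + 160 + 180 + 89 + 48 + 304 = 1181.
Overall workload = 1181 / 15 = 78.7333 ≈ 78.7.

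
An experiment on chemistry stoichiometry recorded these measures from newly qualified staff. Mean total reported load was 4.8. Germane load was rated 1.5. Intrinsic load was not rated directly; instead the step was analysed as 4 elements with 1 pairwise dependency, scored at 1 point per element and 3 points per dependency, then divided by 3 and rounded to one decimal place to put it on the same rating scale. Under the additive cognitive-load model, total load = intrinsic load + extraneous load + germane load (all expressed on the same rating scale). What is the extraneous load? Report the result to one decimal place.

Intrinsic (element-interactivity): (4 × 1 + 1 × 3) / 3 = 7 / 3 = 2.3333 → 2.3.
extraneous load = total − intrinsic − germane
             = 4.8 − 2.3 − 1.5 = 1.0.

1.0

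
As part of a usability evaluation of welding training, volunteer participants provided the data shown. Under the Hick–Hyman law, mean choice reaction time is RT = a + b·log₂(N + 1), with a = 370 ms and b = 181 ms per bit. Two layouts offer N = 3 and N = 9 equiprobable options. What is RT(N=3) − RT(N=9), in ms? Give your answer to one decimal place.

-239.3

RT(3) = 370 + 181·log₂(4) = 370 + 181·2.0000 = 732.0000 ms.
RT(9) = 370 + 181·log₂(10) = 370 + 181·3.3219 = 971.2639 ms.
Difference = 732.0000 − 971.2639 = -239.2639 ≈ -239.3 ms.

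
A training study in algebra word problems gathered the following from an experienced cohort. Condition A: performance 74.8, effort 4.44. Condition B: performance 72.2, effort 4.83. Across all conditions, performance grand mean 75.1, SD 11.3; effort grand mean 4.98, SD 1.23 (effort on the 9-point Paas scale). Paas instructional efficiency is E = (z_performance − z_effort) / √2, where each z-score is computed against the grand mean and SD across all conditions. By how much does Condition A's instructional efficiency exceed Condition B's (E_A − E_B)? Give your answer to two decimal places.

0.39

Condition A: z_P = (74.8 − 75.1)/11.3 = -0.0265; z_E = (4.44 − 4.98)/1.23 = -0.4390; E_A = (-0.0265 − (-0.4390))/√2 = 0.2917.
Condition B: z_P = (72.2 − 75.1)/11.3 = -0.2566; z_E = (4.83 − 4.98)/1.23 = -0.1220; E_B = (-0.2566 − (-0.1220))/√2 = -0.0952.
E_A − E_B = 0.2917 − (-0.0952) = 0.3869 ≈ 0.39.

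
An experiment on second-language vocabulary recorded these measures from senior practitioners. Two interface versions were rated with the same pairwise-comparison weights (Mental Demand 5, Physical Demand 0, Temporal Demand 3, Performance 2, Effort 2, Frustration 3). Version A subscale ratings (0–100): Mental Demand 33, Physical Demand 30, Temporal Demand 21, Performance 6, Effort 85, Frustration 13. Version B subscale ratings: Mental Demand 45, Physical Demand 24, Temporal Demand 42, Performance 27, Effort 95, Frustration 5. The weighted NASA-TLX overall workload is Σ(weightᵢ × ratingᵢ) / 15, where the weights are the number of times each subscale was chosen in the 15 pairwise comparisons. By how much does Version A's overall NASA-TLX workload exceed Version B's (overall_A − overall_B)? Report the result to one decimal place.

Version A weighted sum = 5·33 + 0·30 + 3·21 + 2·6 + 2·85 + 3·13 = 165 + 0 + 63 + 12 + 170 + 39 = 449; overall_A = 449/15 = 29.9333.
Version B weighted sum = 5·45 + 0·24 + 3·42 + 2·27 + 2·95 + 3·5 = 225 + 0 + 126 + 54 + 190 + 15 = 610; overall_B = 610/15 = 40.6667.
Difference = 29.9333 − 40.6667 = -10.7334 ≈ -10.7.

-10.7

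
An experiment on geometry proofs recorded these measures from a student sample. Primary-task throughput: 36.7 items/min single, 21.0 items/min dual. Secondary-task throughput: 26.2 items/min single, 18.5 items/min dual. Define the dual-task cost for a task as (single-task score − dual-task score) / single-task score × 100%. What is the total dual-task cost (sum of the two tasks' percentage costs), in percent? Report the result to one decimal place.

72.2

Primary cost = (36.7 − 21.0) / 36.7 × 100% = 42.7793%.
Secondary cost = (26.2 − 18.5) / 26.2 × 100% = 29.3893%.
Total = 42.7793% + 29.3893% = 72.1686% ≈ 72.2%.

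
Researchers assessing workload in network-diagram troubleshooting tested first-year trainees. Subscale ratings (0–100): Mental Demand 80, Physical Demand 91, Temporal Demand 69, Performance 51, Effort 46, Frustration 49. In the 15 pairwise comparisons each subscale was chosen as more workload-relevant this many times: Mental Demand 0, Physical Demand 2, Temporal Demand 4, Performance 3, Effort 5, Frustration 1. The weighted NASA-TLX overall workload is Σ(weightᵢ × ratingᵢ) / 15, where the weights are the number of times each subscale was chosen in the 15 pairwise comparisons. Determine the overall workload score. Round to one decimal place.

59.3

The tallies are the weights (they sum to 15).
Weighted sum = 0·80 + 2·91 + 4·69 + 3·51 + 5·46 + 1·49
            = 0 + 182 + 276 + 153 + 230 + 49 = 890.
Overall workload = 890 / 15 = 59.3333 ≈ 59.3.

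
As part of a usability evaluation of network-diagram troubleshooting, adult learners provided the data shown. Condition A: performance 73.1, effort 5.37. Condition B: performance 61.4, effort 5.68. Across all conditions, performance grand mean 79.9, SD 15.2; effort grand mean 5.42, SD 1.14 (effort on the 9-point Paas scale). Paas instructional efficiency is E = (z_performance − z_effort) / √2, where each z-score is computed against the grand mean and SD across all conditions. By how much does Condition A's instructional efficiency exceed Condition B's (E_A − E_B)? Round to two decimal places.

0.74

Condition A: z_P = (73.1 − 79.9)/15.2 = -0.4474; z_E = (5.37 − 5.42)/1.14 = -0.0439; E_A = (-0.4474 − (-0.0439))/√2 = -0.2853.
Condition B: z_P = (61.4 − 79.9)/15.2 = -1.2171; z_E = (5.68 − 5.42)/1.14 = 0.2281; E_B = (-1.2171 − 0.2281)/√2 = -1.0219.
E_A − E_B = -0.2853 − (-1.0219) = 0.7366 ≈ 0.74.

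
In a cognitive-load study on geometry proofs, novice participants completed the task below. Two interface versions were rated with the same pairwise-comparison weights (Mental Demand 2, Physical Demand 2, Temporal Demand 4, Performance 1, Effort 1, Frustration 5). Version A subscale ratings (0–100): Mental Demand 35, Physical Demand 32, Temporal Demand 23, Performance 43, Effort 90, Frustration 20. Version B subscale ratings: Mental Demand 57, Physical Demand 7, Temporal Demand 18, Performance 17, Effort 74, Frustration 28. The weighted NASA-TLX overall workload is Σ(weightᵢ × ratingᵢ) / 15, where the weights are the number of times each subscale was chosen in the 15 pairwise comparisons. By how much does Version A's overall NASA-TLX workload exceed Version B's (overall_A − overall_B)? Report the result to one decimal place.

1.9

Version A weighted sum = 2·35 + 2·32 + 4·23 + 1·43 + 1·90 + 5·20 = 70 + 64 + 92 + 43 + 90 + 100 = 459; overall_A = 459/15 = 30.6000.
Version B weighted sum = 2·57 + 2·7 + 4·18 + 1·17 + 1·74 + 5·28 = 114 + 14 + 72 + 17 + 74 + 140 = 431; overall_B = 431/15 = 28.7333.
Difference = 30.6000 − 28.7333 = 1.8667 ≈ 1.9.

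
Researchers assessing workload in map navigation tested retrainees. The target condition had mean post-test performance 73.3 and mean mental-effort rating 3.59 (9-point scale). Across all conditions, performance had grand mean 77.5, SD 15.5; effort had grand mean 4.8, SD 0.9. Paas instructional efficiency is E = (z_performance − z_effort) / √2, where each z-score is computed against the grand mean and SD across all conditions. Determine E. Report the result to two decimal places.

0.76

z_performance = (73.3 − 77.5) / 15.5 = -4.2000 / 15.5 = -0.2710.
z_effort = (3.59 − 4.8) / 0.9 = -1.2100 / 0.9 = -1.3444.
z_P − z_E = -0.2710 − (-1.3444) = 1.0734.
E = 1.0734 / √2 = 1.0734 / 1.41421 = 0.7590 ≈ 0.76.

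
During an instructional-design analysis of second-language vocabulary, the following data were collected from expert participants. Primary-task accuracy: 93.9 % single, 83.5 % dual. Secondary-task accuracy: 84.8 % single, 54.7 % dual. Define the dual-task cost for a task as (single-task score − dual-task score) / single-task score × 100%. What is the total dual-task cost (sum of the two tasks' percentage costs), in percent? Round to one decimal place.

Primary cost = (93.9 − 83.5) / 93.9 × 100% = 11.0756%.
Secondary cost = (84.8 − 54.7) / 84.8 × 100% = 35.4953%.
Total = 11.0756% + 35.4953% = 46.5709% ≈ 46.6%.

46.6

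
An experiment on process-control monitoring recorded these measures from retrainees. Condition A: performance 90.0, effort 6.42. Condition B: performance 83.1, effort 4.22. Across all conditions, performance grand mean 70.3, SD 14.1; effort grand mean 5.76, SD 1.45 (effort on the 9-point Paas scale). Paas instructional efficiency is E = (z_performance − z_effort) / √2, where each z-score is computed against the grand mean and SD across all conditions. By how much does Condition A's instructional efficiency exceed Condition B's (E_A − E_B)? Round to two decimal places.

Condition A: z_P = (90.0 − 70.3)/14.1 = 1.3972; z_E = (6.42 − 5.76)/1.45 = 0.4552; E_A = (1.3972 − 0.4552)/√2 = 0.6661.
Condition B: z_P = (83.1 − 70.3)/14.1 = 0.9078; z_E = (4.22 − 5.76)/1.45 = -1.0621; E_B = (0.9078 − (-1.0621))/√2 = 1.3929.
E_A − E_B = 0.6661 − 1.3929 = -0.7268 ≈ -0.73.

-0.73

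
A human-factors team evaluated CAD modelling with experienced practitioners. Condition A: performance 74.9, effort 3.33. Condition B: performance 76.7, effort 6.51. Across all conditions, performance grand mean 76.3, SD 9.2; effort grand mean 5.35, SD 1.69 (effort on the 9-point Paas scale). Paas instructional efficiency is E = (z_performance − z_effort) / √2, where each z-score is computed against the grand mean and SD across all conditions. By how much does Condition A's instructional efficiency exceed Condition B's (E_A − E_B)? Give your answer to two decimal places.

1.19

Condition A: z_P = (74.9 − 76.3)/9.2 = -0.1522; z_E = (3.33 − 5.35)/1.69 = -1.1953; E_A = (-0.1522 − (-1.1953))/√2 = 0.7376.
Condition B: z_P = (76.7 − 76.3)/9.2 = 0.0435; z_E = (6.51 − 5.35)/1.69 = 0.6864; E_B = (0.0435 − 0.6864)/√2 = -0.4546.
E_A − E_B = 0.7376 − (-0.4546) = 1.1922 ≈ 1.19.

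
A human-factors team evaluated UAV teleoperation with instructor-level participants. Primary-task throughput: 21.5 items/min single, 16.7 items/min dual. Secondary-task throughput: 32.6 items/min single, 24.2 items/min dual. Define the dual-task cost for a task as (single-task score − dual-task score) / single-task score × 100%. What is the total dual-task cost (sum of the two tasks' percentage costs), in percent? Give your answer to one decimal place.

48.1

Primary cost = (21.5 − 16.7) / 21.5 × 100% = 22.3256%.
Secondary cost = (32.6 − 24.2) / 32.6 × 100% = 25.7669%.
Total = 22.3256% + 25.7669% = 48.0925% ≈ 48.1%.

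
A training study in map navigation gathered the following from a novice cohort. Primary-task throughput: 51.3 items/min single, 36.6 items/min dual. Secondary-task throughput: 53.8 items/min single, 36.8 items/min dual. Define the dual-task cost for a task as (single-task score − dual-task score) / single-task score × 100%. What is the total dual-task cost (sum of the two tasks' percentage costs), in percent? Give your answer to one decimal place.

60.3

Primary cost = (51.3 − 36.6) / 51.3 × 100% = 28.6550%.
Secondary cost = (53.8 − 36.8) / 53.8 × 100% = 31.5985%.
Total = 28.6550% + 31.5985% = 60.2535% ≈ 60.3%.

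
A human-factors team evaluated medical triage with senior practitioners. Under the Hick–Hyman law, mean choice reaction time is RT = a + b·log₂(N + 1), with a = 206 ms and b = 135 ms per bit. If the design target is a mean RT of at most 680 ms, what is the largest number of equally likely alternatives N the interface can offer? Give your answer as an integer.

Set 206 + 135·log₂(N + 1) ≤ 680.
log₂(N + 1) ≤ (680 − 206) / 135 = 3.5111.
N + 1 ≤ 2^3.5111 = 11.4011.
N ≤ 10.4011, so the largest integer N is 10.

10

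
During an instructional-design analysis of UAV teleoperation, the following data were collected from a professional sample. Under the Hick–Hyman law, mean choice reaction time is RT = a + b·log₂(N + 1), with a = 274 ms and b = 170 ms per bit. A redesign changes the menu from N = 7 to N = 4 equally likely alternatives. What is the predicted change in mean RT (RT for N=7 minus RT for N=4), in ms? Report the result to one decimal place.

115.3

RT(7) = 274 + 170·log₂(8) = 274 + 170·3.0000 = 784.0000 ms.
RT(4) = 274 + 170·log₂(5) = 274 + 170·2.3219 = 668.7230 ms.
Difference = 784.0000 − 668.7230 = 115.2770 ≈ 115.3 ms.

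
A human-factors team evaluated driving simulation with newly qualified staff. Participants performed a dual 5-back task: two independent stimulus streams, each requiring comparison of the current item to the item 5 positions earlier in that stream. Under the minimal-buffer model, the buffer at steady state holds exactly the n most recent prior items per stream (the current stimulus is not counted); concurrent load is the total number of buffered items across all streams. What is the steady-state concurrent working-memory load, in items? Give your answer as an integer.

Each stream's buffer holds its 5 most recent prior items.
Two independent streams: 2 × 5 = 10 buffered items at steady state.

10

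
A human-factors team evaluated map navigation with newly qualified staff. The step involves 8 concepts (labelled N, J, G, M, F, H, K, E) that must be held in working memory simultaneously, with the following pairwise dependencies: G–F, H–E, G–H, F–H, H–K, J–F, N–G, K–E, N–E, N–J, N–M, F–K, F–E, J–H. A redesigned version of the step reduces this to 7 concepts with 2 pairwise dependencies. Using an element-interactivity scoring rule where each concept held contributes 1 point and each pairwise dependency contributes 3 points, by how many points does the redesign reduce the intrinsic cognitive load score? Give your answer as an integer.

37

Original: 8 × 1 + 14 × 3 = 8 + 42 = 50.
Redesigned: 7 × 1 + 2 × 3 = 7 + 6 = 13.
Reduction = 50 − 13 = 37.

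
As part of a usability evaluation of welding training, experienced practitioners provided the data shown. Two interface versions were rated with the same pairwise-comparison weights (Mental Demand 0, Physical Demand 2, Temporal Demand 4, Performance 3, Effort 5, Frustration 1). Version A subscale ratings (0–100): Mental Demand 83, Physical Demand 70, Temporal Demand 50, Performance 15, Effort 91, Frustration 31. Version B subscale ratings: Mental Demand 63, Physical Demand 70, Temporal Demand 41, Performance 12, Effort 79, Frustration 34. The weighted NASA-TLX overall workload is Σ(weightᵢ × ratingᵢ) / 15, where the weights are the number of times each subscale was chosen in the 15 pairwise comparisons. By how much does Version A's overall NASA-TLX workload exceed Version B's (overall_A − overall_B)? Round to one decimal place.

6.8

Version A weighted sum = 0·83 + 2·70 + 4·50 + 3·15 + 5·91 + 1·31 = 0 + 140 + 200 + 45 + 455 + 31 = 871; overall_A = 871/15 = 58.0667.
Version B weighted sum = 0·63 + 2·70 + 4·41 + 3·12 + 5·79 + 1·34 = 0 + 140 + 164 + 36 + 395 + 34 = 769; overall_B = 769/15 = 51.2667.
Difference = 58.0667 − 51.2667 = 6.8000 ≈ 6.8.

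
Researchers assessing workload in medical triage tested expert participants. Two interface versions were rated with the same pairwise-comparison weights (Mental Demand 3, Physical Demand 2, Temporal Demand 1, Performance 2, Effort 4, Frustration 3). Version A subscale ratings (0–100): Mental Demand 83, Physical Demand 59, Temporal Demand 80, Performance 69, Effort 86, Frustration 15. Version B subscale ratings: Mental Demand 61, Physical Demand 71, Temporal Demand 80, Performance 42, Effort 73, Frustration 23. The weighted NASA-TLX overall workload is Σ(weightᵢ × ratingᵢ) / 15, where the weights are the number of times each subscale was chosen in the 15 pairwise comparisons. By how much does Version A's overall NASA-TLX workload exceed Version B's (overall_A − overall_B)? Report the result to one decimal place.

8.3

Version A weighted sum = 3·83 + 2·59 + 1·80 + 2·69 + 4·86 + 3·15 = 249 + 118 + 80 + 138 + 344 + 45 = 974; overall_A = 974/15 = 64.9333.
Version B weighted sum = 3·61 + 2·71 + 1·80 + 2·42 + 4·73 + 3·23 = 183 + 142 + 80 + 84 + 292 + 69 = 850; overall_B = 850/15 = 56.6667.
Difference = 64.9333 − 56.6667 = 8.2666 ≈ 8.3.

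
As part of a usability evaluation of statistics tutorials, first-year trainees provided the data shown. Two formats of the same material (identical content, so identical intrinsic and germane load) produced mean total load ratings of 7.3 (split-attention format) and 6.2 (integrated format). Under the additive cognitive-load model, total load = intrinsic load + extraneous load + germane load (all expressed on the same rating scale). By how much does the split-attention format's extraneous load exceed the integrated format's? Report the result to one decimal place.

Intrinsic and germane load are equal across formats, so the difference in total load equals the difference in extraneous load.
Extraneous-load difference = 7.3 − 6.2 = 1.1.

1.1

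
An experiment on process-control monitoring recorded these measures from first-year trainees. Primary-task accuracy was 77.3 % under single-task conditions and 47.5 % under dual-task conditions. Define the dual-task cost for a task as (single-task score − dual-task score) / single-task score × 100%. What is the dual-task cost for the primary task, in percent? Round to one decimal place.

Cost = (77.3 − 47.5) / 77.3 × 100%
     = 29.8000 / 77.3 × 100% = 38.5511%.
≈ 38.6%.

38.6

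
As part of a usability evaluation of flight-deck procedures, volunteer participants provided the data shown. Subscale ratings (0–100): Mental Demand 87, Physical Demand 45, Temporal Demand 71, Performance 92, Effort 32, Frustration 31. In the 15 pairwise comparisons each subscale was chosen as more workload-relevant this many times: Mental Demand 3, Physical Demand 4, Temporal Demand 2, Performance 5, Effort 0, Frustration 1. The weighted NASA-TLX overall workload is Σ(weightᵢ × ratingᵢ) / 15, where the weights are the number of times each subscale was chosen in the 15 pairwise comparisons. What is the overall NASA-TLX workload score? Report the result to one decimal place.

71.6

The tallies are the weights (they sum to 15).
Weighted sum = 3·87 + 4·45 + 2·71 + 5·92 + 0·32 + 1·31
            = 261 + 180 + 142 + 460 + 0 + 31 = 1074.
Overall workload = 1074 / 15 = 71.6000 ≈ 71.6.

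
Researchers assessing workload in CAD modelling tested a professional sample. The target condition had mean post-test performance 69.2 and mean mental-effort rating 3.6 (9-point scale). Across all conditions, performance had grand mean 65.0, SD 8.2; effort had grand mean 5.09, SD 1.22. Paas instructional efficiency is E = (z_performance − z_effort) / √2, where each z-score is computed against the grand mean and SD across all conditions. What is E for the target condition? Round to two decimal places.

1.23

z_performance = (69.2 − 65.0) / 8.2 = 4.2000 / 8.2 = 0.5122.
z_effort = (3.6 − 5.09) / 1.22 = -1.4900 / 1.22 = -1.2213.
z_P − z_E = 0.5122 − (-1.2213) = 1.7335.
E = 1.7335 / √2 = 1.7335 / 1.41421 = 1.2258 ≈ 1.23.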